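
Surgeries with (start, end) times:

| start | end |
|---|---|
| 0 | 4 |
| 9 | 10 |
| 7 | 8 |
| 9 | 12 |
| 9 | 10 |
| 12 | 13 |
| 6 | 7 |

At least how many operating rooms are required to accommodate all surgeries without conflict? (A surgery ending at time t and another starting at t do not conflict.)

The answer is the maximum number of intervals overlapping at any instant.
Events (time:±→running): 0:+→1 4:-→0 6:+→1 7:-→0 7:+→1 8:-→0 9:+→1 9:+→2 9:+→3 … peak 3.

3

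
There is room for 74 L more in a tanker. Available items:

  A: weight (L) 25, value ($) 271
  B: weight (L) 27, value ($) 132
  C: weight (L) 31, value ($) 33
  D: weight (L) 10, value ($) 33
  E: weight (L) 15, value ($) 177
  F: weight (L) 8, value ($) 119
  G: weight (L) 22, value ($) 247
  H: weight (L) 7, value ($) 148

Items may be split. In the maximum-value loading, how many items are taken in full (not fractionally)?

Sort by value per unit weight and fill in that order.
Ratios (sorted): H 21.14, F 14.88, E 11.80, G 11.23, A 10.84, B 4.89, D 3.30, C 1.06
take H (7 @ 148); take F (8 @ 119); take E (15 @ 177); take G (22 @ 247); take 22/25 of A → 238.48. Capacity used 74/74.
4 item(s) taken whole; one partial (take 22/25 of A).

4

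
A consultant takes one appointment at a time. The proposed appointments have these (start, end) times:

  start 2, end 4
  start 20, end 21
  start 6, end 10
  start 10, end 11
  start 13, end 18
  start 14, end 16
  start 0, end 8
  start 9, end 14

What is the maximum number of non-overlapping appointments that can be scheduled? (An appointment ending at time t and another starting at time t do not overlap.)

Sort by end time and greedily take each interval whose start is ≥ the last chosen end.
By end time: (2,4), (0,8), (6,10), (10,11), (9,14), (14,16), (13,18), (20,21).
Pick (2,4); next start ≥ 4 → (6,10); next start ≥ 10 → (10,11); next start ≥ 11 → (14,16); next start ≥ 16 → (20,21).
Selected 5 appointments.

5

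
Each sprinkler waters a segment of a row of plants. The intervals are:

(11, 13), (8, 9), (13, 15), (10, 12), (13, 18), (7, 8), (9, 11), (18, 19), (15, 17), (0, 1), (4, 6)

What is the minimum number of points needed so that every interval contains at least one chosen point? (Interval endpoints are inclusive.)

6

Sort by right endpoint; whenever an interval is uncovered, place a point at its right end.
Sorted: [0,1] [4,6] [7,8] [8,9] [9,11] [10,12] [11,13] [13,15] [15,17] [13,18] [18,19]
{[0,1]} hit by 1; {[4,6]} hit by 6; {[7,8],[8,9]} hit by 8; {[9,11],[10,12],[11,13]} hit by 11; {[13,15],[15,17],[13,18]} hit by 15; {[18,19]} hit by 19.
Points: 1, 6, 8, 11, 15, 19 (6 total).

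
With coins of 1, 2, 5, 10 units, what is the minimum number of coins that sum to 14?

14 = 1×10 + 2×2
Total coins = 1 + 2 = 3

3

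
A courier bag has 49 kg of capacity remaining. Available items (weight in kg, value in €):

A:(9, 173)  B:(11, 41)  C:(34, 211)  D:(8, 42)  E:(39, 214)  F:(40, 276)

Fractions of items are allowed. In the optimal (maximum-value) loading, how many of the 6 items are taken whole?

2

Ratios (sorted): A 19.22, F 6.90, C 6.21, E 5.49, D 5.25, B 3.73
take A (9 @ 173); take F (40 @ 276). Capacity used 49/49.
2 item(s) taken whole.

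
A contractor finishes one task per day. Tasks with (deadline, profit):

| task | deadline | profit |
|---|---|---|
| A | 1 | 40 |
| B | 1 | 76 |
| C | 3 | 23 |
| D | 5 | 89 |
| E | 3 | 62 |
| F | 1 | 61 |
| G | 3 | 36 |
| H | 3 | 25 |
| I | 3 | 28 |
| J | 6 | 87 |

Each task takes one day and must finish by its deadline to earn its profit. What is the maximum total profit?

350

Profit order: D=89 J=87 B=76 E=62 F=61 A=40 G=36 I=28 H=25 C=23
Assign: D→slot 5, J→slot 6, B→slot 1, E→slot 3, F skipped, A skipped, G→slot 2, I skipped, H skipped, C skipped.
Slots: [1:B] [2:G] [3:E] [5:D] [6:J]
Profit = 76 + 36 + 62 + 89 + 87 = 350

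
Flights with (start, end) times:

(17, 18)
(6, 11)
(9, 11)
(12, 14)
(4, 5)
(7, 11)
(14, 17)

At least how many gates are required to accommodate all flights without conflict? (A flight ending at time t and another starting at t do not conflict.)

Events (time:±→running): 4:+→1 5:-→0 6:+→1 7:+→2 9:+→3 … peak 3.

3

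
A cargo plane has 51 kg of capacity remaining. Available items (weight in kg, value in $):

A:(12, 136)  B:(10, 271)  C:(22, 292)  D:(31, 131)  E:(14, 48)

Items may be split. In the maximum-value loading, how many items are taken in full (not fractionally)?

3

Greedy by value/weight ratio, highest first.
Ratios (sorted): B 27.10, C 13.27, A 11.33, D 4.23, E 3.43
take B (10 @ 271); take C (22 @ 292); take A (12 @ 136); take 7/31 of D → 29.58. Capacity used 51/51.
3 item(s) taken whole; one partial (take 7/31 of D).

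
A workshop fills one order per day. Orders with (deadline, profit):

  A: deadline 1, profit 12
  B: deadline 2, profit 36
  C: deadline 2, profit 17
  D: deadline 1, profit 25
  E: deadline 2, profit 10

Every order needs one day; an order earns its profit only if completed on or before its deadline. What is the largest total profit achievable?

61

Sort by profit descending; place each in the latest free slot ≤ its deadline.
Profit order: B=36 D=25 C=17 A=12 E=10
Assign: B→slot 2, D→slot 1, C skipped, A skipped, E skipped.
Slots: [1:D] [2:B]
Profit = 25 + 36 = 61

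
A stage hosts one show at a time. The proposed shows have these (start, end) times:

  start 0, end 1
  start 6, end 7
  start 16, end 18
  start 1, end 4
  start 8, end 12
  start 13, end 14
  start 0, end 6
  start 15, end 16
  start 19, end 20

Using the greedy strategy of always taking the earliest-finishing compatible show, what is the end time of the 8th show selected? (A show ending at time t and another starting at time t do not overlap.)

Sorted by end: (0,1)  (1,4)  (0,6)  (6,7)  (8,12)  (13,14)  (15,16)  (16,18)  (19,20)
take (0,1); take (1,4); skip (0,6); take (6,7); take (8,12); take (13,14); take (15,16); take (16,18); take (19,20).
Selected: (0,1) (1,4) (6,7) (8,12) (13,14) (15,16) (16,18) (19,20)

20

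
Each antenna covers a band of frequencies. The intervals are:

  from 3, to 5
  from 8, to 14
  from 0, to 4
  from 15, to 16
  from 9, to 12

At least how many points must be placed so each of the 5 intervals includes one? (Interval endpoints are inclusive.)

3

Sort by right endpoint; whenever an interval is uncovered, place a point at its right end.
Sorted: [0,4] [3,5] [9,12] [8,14] [15,16]
{[0,4],[3,5]} hit by 4; {[9,12],[8,14]} hit by 12; {[15,16]} hit by 16.
Points: 4, 12, 16 (3 total).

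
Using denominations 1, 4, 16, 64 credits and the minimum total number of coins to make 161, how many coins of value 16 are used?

161 − 2×64→33 − 2×16→1 − 1×1→0
Count of 16: 2

2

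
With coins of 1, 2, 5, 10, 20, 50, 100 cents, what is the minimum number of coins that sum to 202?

202 = 2×100 + 1×2
Total coins = 2 + 1 = 3

3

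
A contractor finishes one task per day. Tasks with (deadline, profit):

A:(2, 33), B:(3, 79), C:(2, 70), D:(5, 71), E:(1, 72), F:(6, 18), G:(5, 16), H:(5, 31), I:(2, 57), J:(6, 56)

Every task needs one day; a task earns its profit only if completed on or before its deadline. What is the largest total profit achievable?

By profit: B(d3,79), E(d1,72), D(d5,71), C(d2,70), I(d2,57), J(d6,56), A(d2,33), H(d5,31), F(d6,18), G(d5,16)
B→slot 3; E→slot 1; D→slot 5; C→slot 2; I skipped; J→slot 6; A skipped; H→slot 4; F skipped; G skipped.
Profit = 72 + 70 + 79 + 31 + 71 + 56 = 379

379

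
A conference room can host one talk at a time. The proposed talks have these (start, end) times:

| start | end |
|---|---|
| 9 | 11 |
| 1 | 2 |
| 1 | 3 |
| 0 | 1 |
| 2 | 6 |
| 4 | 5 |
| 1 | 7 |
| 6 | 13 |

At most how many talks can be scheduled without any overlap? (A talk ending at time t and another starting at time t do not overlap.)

Order by finish time; keep every interval that doesn't clash with the previous kept one.
Sorted by end: (0,1)  (1,2)  (1,3)  (4,5)  (2,6)  (1,7)  (9,11)  (6,13)
take (0,1); take (1,2); skip (1,3); take (4,5); take (9,11).
Selected 4 talks.

4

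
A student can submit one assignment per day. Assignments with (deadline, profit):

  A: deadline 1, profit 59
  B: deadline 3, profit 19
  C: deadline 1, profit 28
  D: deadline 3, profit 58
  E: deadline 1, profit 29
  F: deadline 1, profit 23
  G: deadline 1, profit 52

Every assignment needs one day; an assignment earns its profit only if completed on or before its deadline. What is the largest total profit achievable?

136

Profit order: A=59 D=58 G=52 E=29 C=28 F=23 B=19
Assign: A→slot 1, D→slot 3, G skipped, E skipped, C skipped, F skipped, B→slot 2.
Slots: [1:A] [2:B] [3:D]
Profit = 59 + 19 + 58 = 136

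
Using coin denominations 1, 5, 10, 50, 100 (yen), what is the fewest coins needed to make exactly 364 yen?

9

Greedy: take as many of the largest coin as possible, then repeat with the remainder.
364 − 3×100→64 − 1×50→14 − 1×10→4 − 4×1→0
Total coins = 3 + 1 + 1 + 4 = 9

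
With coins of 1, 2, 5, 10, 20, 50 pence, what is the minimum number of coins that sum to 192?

192 − 3×50→42 − 2×20→2 − 1×2→0
Total coins = 3 + 2 + 1 = 6

6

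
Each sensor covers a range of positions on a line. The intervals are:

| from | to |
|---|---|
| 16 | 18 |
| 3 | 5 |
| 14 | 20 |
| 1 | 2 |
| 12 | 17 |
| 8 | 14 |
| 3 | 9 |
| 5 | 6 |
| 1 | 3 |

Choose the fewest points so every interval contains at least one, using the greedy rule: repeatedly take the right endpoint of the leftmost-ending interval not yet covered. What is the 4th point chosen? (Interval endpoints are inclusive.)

18

By right end: [1,2]  [1,3]  [3,5]  [5,6]  [3,9]  [8,14]  [12,17]  [16,18]  [14,20]
[1,2] uncovered → point at 2; [3,5] uncovered → point at 5; [8,14] uncovered → point at 14; [16,18] uncovered → point at 18.
Points: 2, 5, 14, 18 (4 total).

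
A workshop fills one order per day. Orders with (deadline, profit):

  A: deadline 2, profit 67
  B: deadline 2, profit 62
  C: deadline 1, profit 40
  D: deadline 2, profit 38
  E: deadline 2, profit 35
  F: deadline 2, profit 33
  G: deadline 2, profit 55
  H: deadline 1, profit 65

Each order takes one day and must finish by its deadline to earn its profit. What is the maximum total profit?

132

Sort by profit descending; place each in the latest free slot ≤ its deadline.
By profit: A(d2,67), H(d1,65), B(d2,62), G(d2,55), C(d1,40), D(d2,38), E(d2,35), F(d2,33)
A→slot 2; H→slot 1; B skipped; G skipped; C skipped; D skipped; E skipped; F skipped.
Profit = 65 + 67 = 132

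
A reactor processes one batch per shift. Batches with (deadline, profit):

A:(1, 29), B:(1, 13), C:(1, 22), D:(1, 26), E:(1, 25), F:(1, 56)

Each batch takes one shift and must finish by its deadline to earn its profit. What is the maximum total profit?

Take jobs in profit order; each goes to the latest open slot no later than its deadline.
By profit: F(d1,56), A(d1,29), D(d1,26), E(d1,25), C(d1,22), B(d1,13)
F→slot 1; A skipped; D skipped; E skipped; C skipped; B skipped.
Profit = 56 = 56

56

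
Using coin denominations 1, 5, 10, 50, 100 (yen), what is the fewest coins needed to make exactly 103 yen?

4

Greedy: take as many of the largest coin as possible, then repeat with the remainder.
103 = 1×100 + 3×1
Total coins = 1 + 3 = 4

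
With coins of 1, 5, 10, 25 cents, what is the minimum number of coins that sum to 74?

8

74 = 2×25 + 2×10 + 4×1
Total coins = 2 + 2 + 4 = 8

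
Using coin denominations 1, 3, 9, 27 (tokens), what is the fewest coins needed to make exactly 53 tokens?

53 − 1×27→26 − 2×9→8 − 2×3→2 − 2×1→0
Total coins = 1 + 2 + 2 + 2 = 7

7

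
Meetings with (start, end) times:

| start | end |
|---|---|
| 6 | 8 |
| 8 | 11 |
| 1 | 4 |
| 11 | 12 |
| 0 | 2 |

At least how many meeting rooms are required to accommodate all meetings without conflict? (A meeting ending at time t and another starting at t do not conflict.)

starts: [0, 1, 6, 8, 11]
ends:   [2, 4, 8, 11, 12]
s0→1 s1→2  — peak 2.

2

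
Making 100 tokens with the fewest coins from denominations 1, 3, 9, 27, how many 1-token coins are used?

1

100 = 3×27 + 2×9 + 1×1
Count of 1: 1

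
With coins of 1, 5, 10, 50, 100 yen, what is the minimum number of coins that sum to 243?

Greedy: take as many of the largest coin as possible, then repeat with the remainder.
243 − 2×100→43 − 4×10→3 − 3×1→0
Total coins = 2 + 4 + 3 = 9

9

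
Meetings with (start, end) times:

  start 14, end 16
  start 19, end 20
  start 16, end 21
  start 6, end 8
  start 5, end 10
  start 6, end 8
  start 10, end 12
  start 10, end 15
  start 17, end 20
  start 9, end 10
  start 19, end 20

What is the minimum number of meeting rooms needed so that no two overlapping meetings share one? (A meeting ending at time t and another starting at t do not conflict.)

Count concurrent intervals with a sweep; the peak is the room count.
Events (time:±→running): 5:+→1 6:+→2 6:+→3 8:-→2 8:-→1 9:+→2 10:-→1 10:-→0 10:+→1 10:+→2 12:-→1 14:+→2 15:-→1 16:-→0 16:+→1 17:+→2 19:+→3 19:+→4 … peak 4.

4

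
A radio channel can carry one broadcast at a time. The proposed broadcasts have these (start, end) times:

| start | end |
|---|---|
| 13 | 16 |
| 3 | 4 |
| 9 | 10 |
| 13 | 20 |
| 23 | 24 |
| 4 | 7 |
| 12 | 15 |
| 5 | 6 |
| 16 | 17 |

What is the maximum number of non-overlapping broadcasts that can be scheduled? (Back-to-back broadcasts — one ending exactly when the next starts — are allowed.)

6

By end time: (3,4), (5,6), (4,7), (9,10), (12,15), (13,16), (16,17), (13,20), (23,24).
Pick (3,4); next start ≥ 4 → (5,6); next start ≥ 6 → (9,10); next start ≥ 10 → (12,15); next start ≥ 15 → (16,17); next start ≥ 17 → (23,24).
Selected 6 broadcasts.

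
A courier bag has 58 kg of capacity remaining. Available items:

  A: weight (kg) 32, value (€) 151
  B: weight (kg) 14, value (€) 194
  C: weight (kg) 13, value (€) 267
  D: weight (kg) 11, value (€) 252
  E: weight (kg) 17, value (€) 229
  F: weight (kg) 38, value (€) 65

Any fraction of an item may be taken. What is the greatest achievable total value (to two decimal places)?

956.16

Ratios (sorted): D 22.91, C 20.54, B 13.86, E 13.47, A 4.72, F 1.71
take D (11 @ 252); take C (13 @ 267); take B (14 @ 194); take E (17 @ 229); take 3/32 of A → 14.16. Capacity used 58/58.
Total value = 956.16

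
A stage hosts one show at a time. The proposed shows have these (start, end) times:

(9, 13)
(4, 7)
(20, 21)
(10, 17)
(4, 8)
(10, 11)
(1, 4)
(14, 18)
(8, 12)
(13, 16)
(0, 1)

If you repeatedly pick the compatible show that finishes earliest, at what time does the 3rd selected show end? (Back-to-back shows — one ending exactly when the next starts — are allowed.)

7

Sorted by end: (0,1)  (1,4)  (4,7)  (4,8)  (10,11)  (8,12)  (9,13)  (13,16)  (10,17)  (14,18)  (20,21)
take (0,1); take (1,4); take (4,7); take (10,11); take (13,16); skip (10,17); take (20,21).
Selected: (0,1) (1,4) (4,7) (10,11) (13,16) (20,21)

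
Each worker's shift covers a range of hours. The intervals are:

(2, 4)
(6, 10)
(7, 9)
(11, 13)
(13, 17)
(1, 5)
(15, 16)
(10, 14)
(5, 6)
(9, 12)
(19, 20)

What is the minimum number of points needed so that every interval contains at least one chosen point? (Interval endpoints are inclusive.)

By right end: [2,4]  [1,5]  [5,6]  [7,9]  [6,10]  [9,12]  [11,13]  [10,14]  [15,16]  [13,17]  [19,20]
[2,4] uncovered → point at 4; [5,6] uncovered → point at 6; [7,9] uncovered → point at 9; [11,13] uncovered → point at 13; [15,16] uncovered → point at 16; [19,20] uncovered → point at 20.
Points: 4, 6, 9, 13, 16, 20 (6 total).

6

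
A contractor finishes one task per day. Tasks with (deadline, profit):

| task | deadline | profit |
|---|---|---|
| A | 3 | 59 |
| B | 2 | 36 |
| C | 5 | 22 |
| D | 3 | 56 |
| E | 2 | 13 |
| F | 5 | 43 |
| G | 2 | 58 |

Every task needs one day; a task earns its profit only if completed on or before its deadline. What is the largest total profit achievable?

Profit order: A=59 G=58 D=56 F=43 B=36 C=22 E=13
Assign: A→slot 3, G→slot 2, D→slot 1, F→slot 5, B skipped, C→slot 4, E skipped.
Slots: [1:D] [2:G] [3:A] [4:C] [5:F]
Profit = 56 + 58 + 59 + 22 + 43 = 238

238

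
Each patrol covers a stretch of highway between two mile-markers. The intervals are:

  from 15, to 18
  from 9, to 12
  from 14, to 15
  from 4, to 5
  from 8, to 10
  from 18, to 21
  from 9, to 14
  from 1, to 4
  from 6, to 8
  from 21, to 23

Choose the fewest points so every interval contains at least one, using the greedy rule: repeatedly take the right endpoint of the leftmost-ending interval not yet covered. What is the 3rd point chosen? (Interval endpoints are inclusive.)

12

Process intervals by earliest right end; each time one isn't hit yet, stab at its right endpoint.
By right end: [1,4]  [4,5]  [6,8]  [8,10]  [9,12]  [9,14]  [14,15]  [15,18]  [18,21]  [21,23]
[1,4] uncovered → point at 4; [6,8] uncovered → point at 8; [9,12] uncovered → point at 12; [14,15] uncovered → point at 15; [18,21] uncovered → point at 21.
Points: 4, 8, 12, 15, 21 (5 total).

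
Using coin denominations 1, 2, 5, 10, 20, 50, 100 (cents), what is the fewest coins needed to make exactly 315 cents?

5

315 = 3×100 + 1×10 + 1×5
Total coins = 3 + 1 + 1 = 5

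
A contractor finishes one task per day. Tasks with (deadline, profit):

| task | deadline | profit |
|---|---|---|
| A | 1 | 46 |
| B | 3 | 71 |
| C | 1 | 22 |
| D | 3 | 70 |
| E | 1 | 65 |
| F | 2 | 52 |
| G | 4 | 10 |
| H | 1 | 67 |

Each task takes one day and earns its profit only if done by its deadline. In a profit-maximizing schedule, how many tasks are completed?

Take jobs in profit order; each goes to the latest open slot no later than its deadline.
By profit: B(d3,71), D(d3,70), H(d1,67), E(d1,65), F(d2,52), A(d1,46), C(d1,22), G(d4,10)
B→slot 3; D→slot 2; H→slot 1; E skipped; F skipped; A skipped; C skipped; G→slot 4.
4 of 8 scheduled.

4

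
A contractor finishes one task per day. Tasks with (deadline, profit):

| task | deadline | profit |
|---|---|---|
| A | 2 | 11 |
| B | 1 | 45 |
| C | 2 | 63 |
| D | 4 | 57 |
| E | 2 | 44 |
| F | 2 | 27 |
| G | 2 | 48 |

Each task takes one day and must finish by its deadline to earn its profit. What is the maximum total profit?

168

Profit order: C=63 D=57 G=48 B=45 E=44 F=27 A=11
Assign: C→slot 2, D→slot 4, G→slot 1, B skipped, E skipped, F skipped, A skipped.
Slots: [1:G] [2:C] [4:D]
Profit = 48 + 63 + 57 = 168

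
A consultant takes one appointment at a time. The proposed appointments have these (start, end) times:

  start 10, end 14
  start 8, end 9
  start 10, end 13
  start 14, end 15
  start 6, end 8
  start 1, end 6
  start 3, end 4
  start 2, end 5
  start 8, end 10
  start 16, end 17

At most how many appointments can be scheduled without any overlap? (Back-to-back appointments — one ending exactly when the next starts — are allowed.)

6

Sorted by end: (3,4)  (2,5)  (1,6)  (6,8)  (8,9)  (8,10)  (10,13)  (10,14)  (14,15)  (16,17)
take (3,4); take (6,8); take (8,9); skip (8,10); take (10,13); take (14,15); take (16,17).
Selected 6 appointments.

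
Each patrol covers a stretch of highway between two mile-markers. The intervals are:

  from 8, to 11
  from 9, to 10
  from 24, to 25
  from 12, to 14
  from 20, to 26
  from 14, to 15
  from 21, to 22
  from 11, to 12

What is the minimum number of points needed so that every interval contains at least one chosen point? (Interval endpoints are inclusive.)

Sorted: [9,10] [8,11] [11,12] [12,14] [14,15] [21,22] [24,25] [20,26]
{[9,10],[8,11]} hit by 10; {[11,12],[12,14]} hit by 12; {[14,15]} hit by 15; {[21,22]} hit by 22; {[24,25],[20,26]} hit by 25.
Points: 10, 12, 15, 22, 25 (5 total).

5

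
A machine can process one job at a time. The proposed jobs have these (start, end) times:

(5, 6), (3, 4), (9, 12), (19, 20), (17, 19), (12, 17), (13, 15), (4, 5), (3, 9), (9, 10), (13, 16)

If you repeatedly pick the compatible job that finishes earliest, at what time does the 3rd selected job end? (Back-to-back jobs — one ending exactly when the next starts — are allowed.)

Sorted by end: (3,4)  (4,5)  (5,6)  (3,9)  (9,10)  (9,12)  (13,15)  (13,16)  (12,17)  (17,19)  (19,20)
take (3,4); take (4,5); take (5,6); skip (3,9); take (9,10); take (13,15); take (17,19); take (19,20).
Selected: (3,4) (4,5) (5,6) (9,10) (13,15) (17,19) (19,20)

6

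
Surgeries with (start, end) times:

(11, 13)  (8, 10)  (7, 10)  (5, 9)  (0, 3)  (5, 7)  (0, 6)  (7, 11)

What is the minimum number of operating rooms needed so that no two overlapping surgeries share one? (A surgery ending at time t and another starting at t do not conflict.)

4

The answer is the maximum number of intervals overlapping at any instant.
starts: [0, 0, 5, 5, 7, 7, 8, 11]
ends:   [3, 6, 7, 9, 10, 10, 11, 13]
s0→1 s0→2 e3→1 s5→2 s5→3 e6→2 e7→1 s7→2 s7→3 s8→4  — peak 4.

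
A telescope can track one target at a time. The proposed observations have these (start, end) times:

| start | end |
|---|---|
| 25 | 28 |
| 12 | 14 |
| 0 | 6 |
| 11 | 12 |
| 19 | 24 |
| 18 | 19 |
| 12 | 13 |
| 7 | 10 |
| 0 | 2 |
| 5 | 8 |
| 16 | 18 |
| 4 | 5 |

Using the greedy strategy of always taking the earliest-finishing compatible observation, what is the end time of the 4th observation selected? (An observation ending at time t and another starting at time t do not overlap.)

Order by finish time; keep every interval that doesn't clash with the previous kept one.
By end time: (0,2), (4,5), (0,6), (5,8), (7,10), (11,12), (12,13), (12,14), (16,18), (18,19), (19,24), (25,28).
Pick (0,2); next start ≥ 2 → (4,5); next start ≥ 5 → (5,8); next start ≥ 8 → (11,12); next start ≥ 12 → (12,13); next start ≥ 13 → (16,18); next start ≥ 18 → (18,19); next start ≥ 19 → (19,24); next start ≥ 24 → (25,28).
Selected: (0,2) (4,5) (5,8) (11,12) (12,13) (16,18) (18,19) (19,24) (25,28)

12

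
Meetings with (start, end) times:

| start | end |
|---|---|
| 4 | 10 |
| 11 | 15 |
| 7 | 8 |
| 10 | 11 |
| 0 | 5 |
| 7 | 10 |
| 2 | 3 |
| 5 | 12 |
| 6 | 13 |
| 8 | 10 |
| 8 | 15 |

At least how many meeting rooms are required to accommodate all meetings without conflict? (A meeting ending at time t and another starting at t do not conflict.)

6

The answer is the maximum number of intervals overlapping at any instant.
Events (time:±→running): 0:+→1 2:+→2 3:-→1 4:+→2 5:-→1 5:+→2 6:+→3 7:+→4 7:+→5 8:-→4 8:+→5 8:+→6 … peak 6.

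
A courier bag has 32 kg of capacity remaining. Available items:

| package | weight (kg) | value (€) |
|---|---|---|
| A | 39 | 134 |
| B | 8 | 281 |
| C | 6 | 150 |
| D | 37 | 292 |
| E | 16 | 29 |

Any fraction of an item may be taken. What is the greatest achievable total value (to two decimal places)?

Sort by value per unit weight and fill in that order.
Ratios (sorted): B 35.12, C 25.00, D 7.89, A 3.44, E 1.81
take B (8 @ 281); take C (6 @ 150); take 18/37 of D → 142.05. Capacity used 32/32.
Total value = 573.05

573.05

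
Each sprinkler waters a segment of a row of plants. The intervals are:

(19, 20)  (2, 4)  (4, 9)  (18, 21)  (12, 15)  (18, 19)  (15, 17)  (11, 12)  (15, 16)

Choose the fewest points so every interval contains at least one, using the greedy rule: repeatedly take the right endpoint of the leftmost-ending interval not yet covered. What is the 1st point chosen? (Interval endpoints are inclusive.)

4

Sort by right endpoint; whenever an interval is uncovered, place a point at its right end.
Sorted: [2,4] [4,9] [11,12] [12,15] [15,16] [15,17] [18,19] [19,20] [18,21]
{[2,4],[4,9]} hit by 4; {[11,12],[12,15]} hit by 12; {[15,16],[15,17]} hit by 16; {[18,19],[19,20],[18,21]} hit by 19.
Points: 4, 12, 16, 19 (4 total).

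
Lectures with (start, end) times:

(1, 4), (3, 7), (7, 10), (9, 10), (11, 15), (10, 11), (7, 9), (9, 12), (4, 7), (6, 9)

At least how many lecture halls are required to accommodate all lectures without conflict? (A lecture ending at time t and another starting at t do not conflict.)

3

Count concurrent intervals with a sweep; the peak is the room count.
Events (time:±→running): 1:+→1 3:+→2 4:-→1 4:+→2 6:+→3 … peak 3.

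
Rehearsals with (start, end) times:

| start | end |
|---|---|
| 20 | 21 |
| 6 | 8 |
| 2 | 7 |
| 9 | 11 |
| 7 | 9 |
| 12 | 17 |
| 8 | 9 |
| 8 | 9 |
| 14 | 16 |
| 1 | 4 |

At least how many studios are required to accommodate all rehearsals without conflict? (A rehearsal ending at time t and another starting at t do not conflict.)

Count concurrent intervals with a sweep; the peak is the room count.
Events (time:±→running): 1:+→1 2:+→2 4:-→1 6:+→2 7:-→1 7:+→2 8:-→1 8:+→2 8:+→3 … peak 3.

3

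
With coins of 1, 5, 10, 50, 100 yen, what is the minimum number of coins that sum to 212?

Greedy: take as many of the largest coin as possible, then repeat with the remainder.
212 − 2×100→12 − 1×10→2 − 2×1→0
Total coins = 2 + 1 + 2 = 5

5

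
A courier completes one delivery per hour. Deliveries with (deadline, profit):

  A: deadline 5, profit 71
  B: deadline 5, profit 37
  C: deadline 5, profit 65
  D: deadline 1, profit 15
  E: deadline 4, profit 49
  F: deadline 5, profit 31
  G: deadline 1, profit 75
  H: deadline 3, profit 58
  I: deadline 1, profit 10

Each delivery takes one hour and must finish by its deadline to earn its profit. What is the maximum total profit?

318

By profit: G(d1,75), A(d5,71), C(d5,65), H(d3,58), E(d4,49), B(d5,37), F(d5,31), D(d1,15), I(d1,10)
G→slot 1; A→slot 5; C→slot 4; H→slot 3; E→slot 2; B skipped; F skipped; D skipped; I skipped.
Profit = 75 + 49 + 58 + 65 + 71 = 318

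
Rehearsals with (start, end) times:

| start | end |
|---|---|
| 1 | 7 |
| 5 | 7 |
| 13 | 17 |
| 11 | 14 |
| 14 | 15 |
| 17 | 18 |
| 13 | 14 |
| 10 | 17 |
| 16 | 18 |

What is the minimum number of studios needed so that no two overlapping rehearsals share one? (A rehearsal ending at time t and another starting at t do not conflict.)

The answer is the maximum number of intervals overlapping at any instant.
Events (time:±→running): 1:+→1 5:+→2 7:-→1 7:-→0 10:+→1 11:+→2 13:+→3 13:+→4 … peak 4.

4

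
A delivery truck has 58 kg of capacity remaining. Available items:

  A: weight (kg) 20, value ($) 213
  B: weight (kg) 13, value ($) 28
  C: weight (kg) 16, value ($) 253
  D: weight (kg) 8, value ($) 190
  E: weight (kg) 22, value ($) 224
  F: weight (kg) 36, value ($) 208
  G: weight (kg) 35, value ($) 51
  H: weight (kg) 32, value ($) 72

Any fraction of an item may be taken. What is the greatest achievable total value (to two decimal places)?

Order: D (190/8=23.75) > C (253/16=15.81) > A (213/20=10.65) > E (224/22=10.18) > F (208/36=5.78) > H (72/32=2.25) > B (28/13=2.15) > G (51/35=1.46)
Fill: take D (8 @ 190) → take C (16 @ 253) → take A (20 @ 213) → take 14/22 of E → 142.55; 58/58 used.
Total value = 798.55

798.55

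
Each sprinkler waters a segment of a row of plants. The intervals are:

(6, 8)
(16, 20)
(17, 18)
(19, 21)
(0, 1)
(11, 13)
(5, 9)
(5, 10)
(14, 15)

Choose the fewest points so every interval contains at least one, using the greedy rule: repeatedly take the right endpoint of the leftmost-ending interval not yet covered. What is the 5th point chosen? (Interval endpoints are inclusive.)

Process intervals by earliest right end; each time one isn't hit yet, stab at its right endpoint.
By right end: [0,1]  [6,8]  [5,9]  [5,10]  [11,13]  [14,15]  [17,18]  [16,20]  [19,21]
[0,1] uncovered → point at 1; [6,8] uncovered → point at 8; [11,13] uncovered → point at 13; [14,15] uncovered → point at 15; [17,18] uncovered → point at 18; [19,21] uncovered → point at 21.
Points: 1, 8, 13, 15, 18, 21 (6 total).

18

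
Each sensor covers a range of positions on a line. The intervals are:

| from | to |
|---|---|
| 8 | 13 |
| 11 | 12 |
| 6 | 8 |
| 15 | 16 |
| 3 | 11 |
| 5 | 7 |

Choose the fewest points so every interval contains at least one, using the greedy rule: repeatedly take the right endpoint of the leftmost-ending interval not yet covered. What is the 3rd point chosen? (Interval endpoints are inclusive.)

16

By right end: [5,7]  [6,8]  [3,11]  [11,12]  [8,13]  [15,16]
[5,7] uncovered → point at 7; [11,12] uncovered → point at 12; [15,16] uncovered → point at 16.
Points: 7, 12, 16 (3 total).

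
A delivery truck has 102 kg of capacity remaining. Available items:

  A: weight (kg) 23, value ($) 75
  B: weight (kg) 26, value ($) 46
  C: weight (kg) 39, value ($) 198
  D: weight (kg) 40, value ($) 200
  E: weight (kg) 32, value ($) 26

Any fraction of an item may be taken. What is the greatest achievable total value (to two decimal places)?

473.00

Ratios (sorted): C 5.08, D 5.00, A 3.26, B 1.77, E 0.81
take C (39 @ 198); take D (40 @ 200); take A (23 @ 75). Capacity used 102/102.
Total value = 473.00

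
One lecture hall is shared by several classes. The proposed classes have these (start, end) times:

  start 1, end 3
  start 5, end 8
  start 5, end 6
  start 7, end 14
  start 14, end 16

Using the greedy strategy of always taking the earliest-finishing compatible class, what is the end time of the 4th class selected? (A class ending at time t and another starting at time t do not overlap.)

16

Sorted by end: (1,3)  (5,6)  (5,8)  (7,14)  (14,16)
take (1,3); take (5,6); take (7,14); take (14,16).
Selected: (1,3) (5,6) (7,14) (14,16)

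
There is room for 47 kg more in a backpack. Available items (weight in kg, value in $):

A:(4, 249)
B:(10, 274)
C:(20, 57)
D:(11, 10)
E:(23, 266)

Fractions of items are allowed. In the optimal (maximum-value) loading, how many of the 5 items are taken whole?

3

Greedy by value/weight ratio, highest first.
Ratios (sorted): A 62.25, B 27.40, E 11.57, C 2.85, D 0.91
take A (4 @ 249); take B (10 @ 274); take E (23 @ 266); take 10/20 of C → 28.50. Capacity used 47/47.
3 item(s) taken whole; one partial (take 10/20 of C).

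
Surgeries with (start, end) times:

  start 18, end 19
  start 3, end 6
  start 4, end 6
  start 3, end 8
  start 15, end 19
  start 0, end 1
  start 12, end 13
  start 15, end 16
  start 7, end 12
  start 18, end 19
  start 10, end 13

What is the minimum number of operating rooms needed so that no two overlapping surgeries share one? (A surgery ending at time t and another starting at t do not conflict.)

3

The answer is the maximum number of intervals overlapping at any instant.
starts: [0, 3, 3, 4, 7, 10, 12, 15, 15, 18, 18]
ends:   [1, 6, 6, 8, 12, 13, 13, 16, 19, 19, 19]
s0→1 e1→0 s3→1 s3→2 s4→3  — peak 3.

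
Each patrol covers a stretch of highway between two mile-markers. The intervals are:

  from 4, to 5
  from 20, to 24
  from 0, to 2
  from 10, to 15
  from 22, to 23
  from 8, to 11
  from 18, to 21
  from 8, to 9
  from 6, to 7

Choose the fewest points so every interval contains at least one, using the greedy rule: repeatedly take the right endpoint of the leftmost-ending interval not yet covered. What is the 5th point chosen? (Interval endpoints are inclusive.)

By right end: [0,2]  [4,5]  [6,7]  [8,9]  [8,11]  [10,15]  [18,21]  [22,23]  [20,24]
[0,2] uncovered → point at 2; [4,5] uncovered → point at 5; [6,7] uncovered → point at 7; [8,9] uncovered → point at 9; [10,15] uncovered → point at 15; [18,21] uncovered → point at 21; [22,23] uncovered → point at 23.
Points: 2, 5, 7, 9, 15, 21, 23 (7 total).

15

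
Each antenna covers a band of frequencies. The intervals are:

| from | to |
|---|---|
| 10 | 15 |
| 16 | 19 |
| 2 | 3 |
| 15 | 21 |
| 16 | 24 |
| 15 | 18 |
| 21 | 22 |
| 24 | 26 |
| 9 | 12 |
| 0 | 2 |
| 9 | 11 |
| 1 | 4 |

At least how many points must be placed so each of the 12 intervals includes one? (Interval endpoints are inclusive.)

Sorted: [0,2] [2,3] [1,4] [9,11] [9,12] [10,15] [15,18] [16,19] [15,21] [21,22] [16,24] [24,26]
{[0,2],[2,3],[1,4]} hit by 2; {[9,11],[9,12],[10,15]} hit by 11; {[15,18],[16,19],[15,21]} hit by 18; {[21,22],[16,24]} hit by 22; {[24,26]} hit by 26.
Points: 2, 11, 18, 22, 26 (5 total).

5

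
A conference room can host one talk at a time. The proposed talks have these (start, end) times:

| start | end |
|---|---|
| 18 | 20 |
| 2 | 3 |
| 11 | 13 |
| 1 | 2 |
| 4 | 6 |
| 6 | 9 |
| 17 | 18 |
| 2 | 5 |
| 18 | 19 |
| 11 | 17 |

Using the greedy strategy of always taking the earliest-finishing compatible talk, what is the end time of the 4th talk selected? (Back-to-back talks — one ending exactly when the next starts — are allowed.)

Sorted by end: (1,2)  (2,3)  (2,5)  (4,6)  (6,9)  (11,13)  (11,17)  (17,18)  (18,19)  (18,20)
take (1,2); take (2,3); skip (2,5); take (4,6); take (6,9); take (11,13); take (17,18); take (18,19).
Selected: (1,2) (2,3) (4,6) (6,9) (11,13) (17,18) (18,19)

9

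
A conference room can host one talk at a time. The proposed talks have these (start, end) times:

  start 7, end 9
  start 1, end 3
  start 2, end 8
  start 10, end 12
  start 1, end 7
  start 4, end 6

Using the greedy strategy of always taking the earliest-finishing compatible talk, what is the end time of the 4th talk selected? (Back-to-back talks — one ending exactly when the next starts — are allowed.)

Sort by end time and greedily take each interval whose start is ≥ the last chosen end.
By end time: (1,3), (4,6), (1,7), (2,8), (7,9), (10,12).
Pick (1,3); next start ≥ 3 → (4,6); next start ≥ 6 → (7,9); next start ≥ 9 → (10,12).
Selected: (1,3) (4,6) (7,9) (10,12)

12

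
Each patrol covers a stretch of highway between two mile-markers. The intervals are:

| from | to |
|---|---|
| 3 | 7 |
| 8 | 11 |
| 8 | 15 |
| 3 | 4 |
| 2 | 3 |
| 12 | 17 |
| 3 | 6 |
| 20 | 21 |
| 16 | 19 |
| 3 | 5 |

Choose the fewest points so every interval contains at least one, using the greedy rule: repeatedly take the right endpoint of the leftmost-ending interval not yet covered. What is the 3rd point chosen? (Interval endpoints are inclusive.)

Sort by right endpoint; whenever an interval is uncovered, place a point at its right end.
By right end: [2,3]  [3,4]  [3,5]  [3,6]  [3,7]  [8,11]  [8,15]  [12,17]  [16,19]  [20,21]
[2,3] uncovered → point at 3; [8,11] uncovered → point at 11; [12,17] uncovered → point at 17; [20,21] uncovered → point at 21.
Points: 3, 11, 17, 21 (4 total).

17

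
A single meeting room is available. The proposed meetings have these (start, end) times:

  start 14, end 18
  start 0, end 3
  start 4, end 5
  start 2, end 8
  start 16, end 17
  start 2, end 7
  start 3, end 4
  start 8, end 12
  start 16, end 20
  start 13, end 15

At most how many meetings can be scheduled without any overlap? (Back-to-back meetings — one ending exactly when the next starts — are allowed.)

Sorted by end: (0,3)  (3,4)  (4,5)  (2,7)  (2,8)  (8,12)  (13,15)  (16,17)  (14,18)  (16,20)
take (0,3); take (3,4); take (4,5); skip (2,7); take (8,12); take (13,15); take (16,17); skip (14,18).
Selected 6 meetings.

6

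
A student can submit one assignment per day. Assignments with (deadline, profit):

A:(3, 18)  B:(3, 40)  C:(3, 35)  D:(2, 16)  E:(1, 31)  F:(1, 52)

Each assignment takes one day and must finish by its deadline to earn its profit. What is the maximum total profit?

Profit order: F=52 B=40 C=35 E=31 A=18 D=16
Assign: F→slot 1, B→slot 3, C→slot 2, E skipped, A skipped, D skipped.
Slots: [1:F] [2:C] [3:B]
Profit = 52 + 35 + 40 = 127

127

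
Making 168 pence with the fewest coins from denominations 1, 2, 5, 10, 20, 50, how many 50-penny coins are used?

168 − 3×50→18 − 1×10→8 − 1×5→3 − 1×2→1 − 1×1→0
Count of 50: 3

3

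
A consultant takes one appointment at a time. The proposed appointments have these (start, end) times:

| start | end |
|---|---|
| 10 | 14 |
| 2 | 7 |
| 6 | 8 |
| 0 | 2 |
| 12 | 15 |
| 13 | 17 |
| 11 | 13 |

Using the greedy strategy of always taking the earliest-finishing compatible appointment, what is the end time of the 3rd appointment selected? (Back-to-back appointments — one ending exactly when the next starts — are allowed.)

13

Sort by end time and greedily take each interval whose start is ≥ the last chosen end.
Sorted by end: (0,2)  (2,7)  (6,8)  (11,13)  (10,14)  (12,15)  (13,17)
take (0,2); take (2,7); skip (6,8); take (11,13); take (13,17).
Selected: (0,2) (2,7) (11,13) (13,17)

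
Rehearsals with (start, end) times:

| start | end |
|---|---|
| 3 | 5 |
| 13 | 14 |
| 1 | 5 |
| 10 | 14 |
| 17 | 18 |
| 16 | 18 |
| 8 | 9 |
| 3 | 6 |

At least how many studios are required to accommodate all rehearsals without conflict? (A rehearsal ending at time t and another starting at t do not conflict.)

Count concurrent intervals with a sweep; the peak is the room count.
starts: [1, 3, 3, 8, 10, 13, 16, 17]
ends:   [5, 5, 6, 9, 14, 14, 18, 18]
s1→1 s3→2 s3→3  — peak 3.

3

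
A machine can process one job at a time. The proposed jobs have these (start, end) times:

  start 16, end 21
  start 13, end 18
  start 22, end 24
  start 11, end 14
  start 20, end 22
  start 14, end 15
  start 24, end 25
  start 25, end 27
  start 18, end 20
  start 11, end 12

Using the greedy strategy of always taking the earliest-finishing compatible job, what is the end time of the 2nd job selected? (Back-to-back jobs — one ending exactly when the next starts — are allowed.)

Greedy by earliest finish: after sorting by end time, pick each interval compatible with the last pick.
Sorted by end: (11,12)  (11,14)  (14,15)  (13,18)  (18,20)  (16,21)  (20,22)  (22,24)  (24,25)  (25,27)
take (11,12); take (14,15); skip (13,18); take (18,20); skip (16,21); take (20,22); take (22,24); take (24,25); take (25,27).
Selected: (11,12) (14,15) (18,20) (20,22) (22,24) (24,25) (25,27)

15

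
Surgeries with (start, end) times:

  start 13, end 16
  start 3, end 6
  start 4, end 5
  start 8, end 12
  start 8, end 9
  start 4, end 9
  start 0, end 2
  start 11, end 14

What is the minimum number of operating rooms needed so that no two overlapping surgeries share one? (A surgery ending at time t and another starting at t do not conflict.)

3

Events (time:±→running): 0:+→1 2:-→0 3:+→1 4:+→2 4:+→3 … peak 3.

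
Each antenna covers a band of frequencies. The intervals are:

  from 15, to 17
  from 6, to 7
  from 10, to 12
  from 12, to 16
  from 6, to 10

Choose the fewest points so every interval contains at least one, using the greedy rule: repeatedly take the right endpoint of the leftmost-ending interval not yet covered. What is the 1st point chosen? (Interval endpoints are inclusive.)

7

Sort by right endpoint; whenever an interval is uncovered, place a point at its right end.
By right end: [6,7]  [6,10]  [10,12]  [12,16]  [15,17]
[6,7] uncovered → point at 7; [10,12] uncovered → point at 12; [15,17] uncovered → point at 17.
Points: 7, 12, 17 (3 total).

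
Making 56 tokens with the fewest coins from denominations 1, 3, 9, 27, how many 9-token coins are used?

56 − 2×27→2 − 2×1→0
Count of 9: 0

0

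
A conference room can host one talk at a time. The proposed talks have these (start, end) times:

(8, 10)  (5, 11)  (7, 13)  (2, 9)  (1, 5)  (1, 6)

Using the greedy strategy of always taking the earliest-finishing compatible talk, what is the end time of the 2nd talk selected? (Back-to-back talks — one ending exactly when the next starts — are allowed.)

By end time: (1,5), (1,6), (2,9), (8,10), (5,11), (7,13).
Pick (1,5); next start ≥ 5 → (8,10).
Selected: (1,5) (8,10)

10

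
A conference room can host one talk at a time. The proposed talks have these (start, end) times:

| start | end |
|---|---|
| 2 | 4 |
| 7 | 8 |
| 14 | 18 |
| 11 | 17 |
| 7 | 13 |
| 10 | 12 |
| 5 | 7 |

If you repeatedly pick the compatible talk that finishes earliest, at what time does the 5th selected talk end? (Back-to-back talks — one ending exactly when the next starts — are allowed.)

By end time: (2,4), (5,7), (7,8), (10,12), (7,13), (11,17), (14,18).
Pick (2,4); next start ≥ 4 → (5,7); next start ≥ 7 → (7,8); next start ≥ 8 → (10,12); next start ≥ 12 → (14,18).
Selected: (2,4) (5,7) (7,8) (10,12) (14,18)

18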